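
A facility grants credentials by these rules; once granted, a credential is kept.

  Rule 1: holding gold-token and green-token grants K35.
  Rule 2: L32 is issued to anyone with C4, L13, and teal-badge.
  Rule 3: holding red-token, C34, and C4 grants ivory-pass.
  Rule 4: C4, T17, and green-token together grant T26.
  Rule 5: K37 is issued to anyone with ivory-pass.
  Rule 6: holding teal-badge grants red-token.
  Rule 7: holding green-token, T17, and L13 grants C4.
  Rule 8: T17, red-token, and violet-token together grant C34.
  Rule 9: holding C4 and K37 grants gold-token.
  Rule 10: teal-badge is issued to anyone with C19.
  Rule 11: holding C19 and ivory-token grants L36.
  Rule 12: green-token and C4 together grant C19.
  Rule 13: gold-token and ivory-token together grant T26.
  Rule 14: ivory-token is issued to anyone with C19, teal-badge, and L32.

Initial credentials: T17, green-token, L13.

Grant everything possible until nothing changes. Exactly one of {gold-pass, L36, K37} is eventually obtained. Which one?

Holding green-token, T17, and L13 grants C4 (Rule 7).
Holding green-token and C4 grants C19 (Rule 12).
Holding C19 grants teal-badge (Rule 10).
Holding C4, L13, and teal-badge grants L32 (Rule 2).
Holding C19, teal-badge, and L32 grants ivory-token (Rule 14).
Holding C19 and ivory-token grants L36 (Rule 11).
No rule produces gold-pass, and it is not given. K37 would need ivory-pass (Rule 5), but ivory-pass is never granted.

L36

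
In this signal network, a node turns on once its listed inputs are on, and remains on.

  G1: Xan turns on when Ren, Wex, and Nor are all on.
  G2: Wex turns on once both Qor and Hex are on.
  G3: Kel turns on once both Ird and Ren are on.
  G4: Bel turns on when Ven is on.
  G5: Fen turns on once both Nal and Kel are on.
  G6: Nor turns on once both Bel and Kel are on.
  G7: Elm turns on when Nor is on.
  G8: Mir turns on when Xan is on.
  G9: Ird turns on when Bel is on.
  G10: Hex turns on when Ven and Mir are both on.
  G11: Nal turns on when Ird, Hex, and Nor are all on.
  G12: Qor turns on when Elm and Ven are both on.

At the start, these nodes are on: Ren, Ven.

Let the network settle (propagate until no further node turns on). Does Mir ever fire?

Mir would need Xan (G8), but Xan never turns on.

No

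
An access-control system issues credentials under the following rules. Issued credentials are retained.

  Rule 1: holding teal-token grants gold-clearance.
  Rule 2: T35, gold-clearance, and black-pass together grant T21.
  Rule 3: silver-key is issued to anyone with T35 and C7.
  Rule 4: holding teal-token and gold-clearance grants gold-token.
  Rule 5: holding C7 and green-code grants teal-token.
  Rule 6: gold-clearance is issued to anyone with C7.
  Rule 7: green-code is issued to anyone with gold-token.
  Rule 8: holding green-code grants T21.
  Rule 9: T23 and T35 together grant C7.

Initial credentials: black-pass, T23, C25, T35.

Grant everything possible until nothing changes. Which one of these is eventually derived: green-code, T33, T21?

Holding T23 and T35 grants C7 (Rule 9).
Holding C7 grants gold-clearance (Rule 6).
Holding T35, gold-clearance, and black-pass grants T21 (Rule 2).
green-code would need gold-token (Rule 7), but gold-token is never granted. No rule produces T33, and it is not given.

T21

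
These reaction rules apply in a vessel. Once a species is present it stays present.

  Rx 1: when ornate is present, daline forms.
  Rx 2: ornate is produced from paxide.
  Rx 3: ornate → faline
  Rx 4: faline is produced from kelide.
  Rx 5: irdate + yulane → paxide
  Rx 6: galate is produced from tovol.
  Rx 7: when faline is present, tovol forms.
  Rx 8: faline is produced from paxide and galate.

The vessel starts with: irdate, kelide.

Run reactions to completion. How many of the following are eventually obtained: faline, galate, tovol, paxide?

3

kelide present → faline forms (Rx 4).
faline present → tovol forms (Rx 7).
tovol present → galate forms (Rx 6).
faline: reached.
galate: reached.
tovol: reached.
paxide would need irdate and yulane (Rx 5), but yulane never forms.
Reached: faline, galate, and tovol — 3 of the 4.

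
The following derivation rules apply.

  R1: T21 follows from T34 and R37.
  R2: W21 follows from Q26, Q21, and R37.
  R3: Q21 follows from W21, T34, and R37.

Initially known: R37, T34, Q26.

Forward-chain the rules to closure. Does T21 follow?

From T34 and R37, R1 gives T21.

Yes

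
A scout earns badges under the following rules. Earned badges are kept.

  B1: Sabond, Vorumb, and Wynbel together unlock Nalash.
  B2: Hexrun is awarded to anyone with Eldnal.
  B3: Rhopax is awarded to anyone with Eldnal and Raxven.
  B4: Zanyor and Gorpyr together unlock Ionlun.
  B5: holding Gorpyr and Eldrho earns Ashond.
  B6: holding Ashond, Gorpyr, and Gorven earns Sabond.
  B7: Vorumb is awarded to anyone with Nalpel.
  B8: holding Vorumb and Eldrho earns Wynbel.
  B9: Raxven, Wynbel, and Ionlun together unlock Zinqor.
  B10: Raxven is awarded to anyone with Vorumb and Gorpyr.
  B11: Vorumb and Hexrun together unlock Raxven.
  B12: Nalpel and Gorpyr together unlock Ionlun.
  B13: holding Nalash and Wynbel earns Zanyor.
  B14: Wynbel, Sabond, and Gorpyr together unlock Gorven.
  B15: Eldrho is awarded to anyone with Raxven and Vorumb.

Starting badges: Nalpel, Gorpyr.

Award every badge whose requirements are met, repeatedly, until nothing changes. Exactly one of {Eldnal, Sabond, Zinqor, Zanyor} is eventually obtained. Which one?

Zinqor

With Nalpel and Gorpyr, Ionlun is earned (B12).
With Nalpel, Vorumb is earned (B7).
With Vorumb and Gorpyr, Raxven is earned (B10).
With Raxven and Vorumb, Eldrho is earned (B15).
With Vorumb and Eldrho, Wynbel is earned (B8).
With Raxven, Wynbel, and Ionlun, Zinqor is earned (B9).
Sabond would need Ashond, Gorpyr, and Gorven (B6), but Gorven is never earned. Zanyor would need Nalash and Wynbel (B13), but Nalash is never earned. No rule produces Eldnal, and it is not given.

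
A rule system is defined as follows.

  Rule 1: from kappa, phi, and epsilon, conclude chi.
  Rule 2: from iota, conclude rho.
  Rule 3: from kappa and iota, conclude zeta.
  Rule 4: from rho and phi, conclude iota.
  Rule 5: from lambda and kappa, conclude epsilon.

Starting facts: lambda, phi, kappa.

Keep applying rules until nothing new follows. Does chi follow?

Yes

lambda and kappa hold, so epsilon follows (Rule 5).
From kappa, phi, and epsilon, Rule 1 gives chi.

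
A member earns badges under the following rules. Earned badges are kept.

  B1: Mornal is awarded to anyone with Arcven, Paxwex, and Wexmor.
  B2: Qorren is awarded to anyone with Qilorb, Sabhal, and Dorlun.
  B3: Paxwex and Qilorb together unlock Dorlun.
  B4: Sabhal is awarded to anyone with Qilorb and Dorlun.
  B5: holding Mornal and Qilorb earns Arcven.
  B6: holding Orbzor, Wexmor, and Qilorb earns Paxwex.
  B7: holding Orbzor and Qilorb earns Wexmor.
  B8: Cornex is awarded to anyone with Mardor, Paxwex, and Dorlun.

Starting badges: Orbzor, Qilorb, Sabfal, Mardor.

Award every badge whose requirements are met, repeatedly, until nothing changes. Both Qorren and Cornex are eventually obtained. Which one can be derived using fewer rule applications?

Cornex

Cornex: With Orbzor and Qilorb, Wexmor is earned (B7). With Orbzor, Wexmor, and Qilorb, Paxwex is earned (B6). With Paxwex and Qilorb, Dorlun is earned (B3). With Mardor, Paxwex, and Dorlun, Cornex is earned (B8). [4 rule applications]
Qorren: With Orbzor and Qilorb, Wexmor is earned (B7). With Orbzor, Wexmor, and Qilorb, Paxwex is earned (B6). With Paxwex and Qilorb, Dorlun is earned (B3). With Qilorb and Dorlun, Sabhal is earned (B4). With Qilorb, Sabhal, and Dorlun, Qorren is earned (B2). [5 rule applications]
Cornex needs fewer.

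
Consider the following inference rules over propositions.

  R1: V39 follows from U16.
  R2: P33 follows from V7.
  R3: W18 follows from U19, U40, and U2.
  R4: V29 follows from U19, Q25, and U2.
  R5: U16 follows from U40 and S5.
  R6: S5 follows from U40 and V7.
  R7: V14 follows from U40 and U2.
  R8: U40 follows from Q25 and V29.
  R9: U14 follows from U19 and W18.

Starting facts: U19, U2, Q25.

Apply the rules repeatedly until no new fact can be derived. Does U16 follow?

No

U16 would need U40 and S5 (R5), but S5 is never established.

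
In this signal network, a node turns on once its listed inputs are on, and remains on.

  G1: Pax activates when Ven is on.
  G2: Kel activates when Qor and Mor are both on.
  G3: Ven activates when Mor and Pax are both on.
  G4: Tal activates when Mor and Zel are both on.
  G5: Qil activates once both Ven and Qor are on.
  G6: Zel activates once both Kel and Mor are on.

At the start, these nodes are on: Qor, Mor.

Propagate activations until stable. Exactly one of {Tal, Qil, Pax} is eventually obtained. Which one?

Tal

Qor and Mor are on, so Kel activates (G2).
Kel and Mor are on, so Zel activates (G6).
G4: Mor and Zel on → Tal on.
Qil would need Ven and Qor (G5), but Ven never turns on. Pax would need Ven (G1), but Ven never turns on.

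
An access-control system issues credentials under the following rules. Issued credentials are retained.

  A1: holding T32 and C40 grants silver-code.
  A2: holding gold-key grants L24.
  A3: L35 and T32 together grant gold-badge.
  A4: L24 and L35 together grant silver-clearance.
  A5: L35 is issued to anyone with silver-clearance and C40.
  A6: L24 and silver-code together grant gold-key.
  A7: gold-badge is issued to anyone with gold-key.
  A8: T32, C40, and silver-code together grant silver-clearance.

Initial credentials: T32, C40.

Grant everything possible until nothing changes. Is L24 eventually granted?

L24 would need gold-key (A2), but gold-key is never granted.

No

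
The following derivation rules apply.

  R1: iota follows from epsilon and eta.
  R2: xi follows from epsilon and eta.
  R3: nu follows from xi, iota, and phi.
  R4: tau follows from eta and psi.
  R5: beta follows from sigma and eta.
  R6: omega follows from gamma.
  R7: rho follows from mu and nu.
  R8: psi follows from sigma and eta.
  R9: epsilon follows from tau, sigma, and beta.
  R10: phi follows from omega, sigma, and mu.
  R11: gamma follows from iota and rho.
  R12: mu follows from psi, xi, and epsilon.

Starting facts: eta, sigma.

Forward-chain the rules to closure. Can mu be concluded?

sigma and eta hold, so psi follows (R8).
From sigma and eta, R5 gives beta.
From eta and psi, R4 gives tau.
tau, sigma, and beta hold, so epsilon follows (R9).
From epsilon and eta, R2 gives xi.
psi, xi, and epsilon hold, so mu follows (R12).

Yes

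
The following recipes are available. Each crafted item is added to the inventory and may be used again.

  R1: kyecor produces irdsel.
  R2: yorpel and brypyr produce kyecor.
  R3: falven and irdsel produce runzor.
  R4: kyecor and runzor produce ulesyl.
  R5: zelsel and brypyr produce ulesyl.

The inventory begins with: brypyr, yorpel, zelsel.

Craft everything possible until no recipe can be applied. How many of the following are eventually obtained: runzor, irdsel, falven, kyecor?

yorpel and brypyr → kyecor (R2).
Using R1, kyecor makes irdsel.
runzor would need falven and irdsel (R3), but falven is never obtained.
irdsel: reached.
No rule produces falven, and it is not given.
kyecor: reached.
Reached: irdsel and kyecor — 2 of the 4.

2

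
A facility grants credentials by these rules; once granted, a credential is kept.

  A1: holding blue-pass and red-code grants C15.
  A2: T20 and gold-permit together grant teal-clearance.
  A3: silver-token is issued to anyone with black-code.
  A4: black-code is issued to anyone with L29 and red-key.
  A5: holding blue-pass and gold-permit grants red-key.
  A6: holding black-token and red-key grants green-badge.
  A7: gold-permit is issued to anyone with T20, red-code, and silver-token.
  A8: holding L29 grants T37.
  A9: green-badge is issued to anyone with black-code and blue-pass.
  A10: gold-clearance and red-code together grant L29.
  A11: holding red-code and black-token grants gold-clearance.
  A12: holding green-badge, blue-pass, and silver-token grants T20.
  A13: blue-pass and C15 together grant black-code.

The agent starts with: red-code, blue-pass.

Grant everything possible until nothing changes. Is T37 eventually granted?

T37 would need L29 (A8), but L29 is never granted.

No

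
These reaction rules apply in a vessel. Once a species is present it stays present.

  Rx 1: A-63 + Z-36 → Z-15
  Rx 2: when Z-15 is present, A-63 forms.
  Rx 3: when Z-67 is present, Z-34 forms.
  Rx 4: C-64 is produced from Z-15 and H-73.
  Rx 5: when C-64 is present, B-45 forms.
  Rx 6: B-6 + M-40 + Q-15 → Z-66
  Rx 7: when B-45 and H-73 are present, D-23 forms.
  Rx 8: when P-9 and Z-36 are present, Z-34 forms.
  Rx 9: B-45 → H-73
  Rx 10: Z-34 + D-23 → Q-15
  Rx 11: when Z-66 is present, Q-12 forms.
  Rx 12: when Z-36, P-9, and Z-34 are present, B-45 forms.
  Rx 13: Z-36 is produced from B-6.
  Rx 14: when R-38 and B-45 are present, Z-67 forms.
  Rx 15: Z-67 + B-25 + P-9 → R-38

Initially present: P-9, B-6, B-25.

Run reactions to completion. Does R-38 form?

No

R-38 would need Z-67, B-25, and P-9 (Rx 15), but Z-67 never forms.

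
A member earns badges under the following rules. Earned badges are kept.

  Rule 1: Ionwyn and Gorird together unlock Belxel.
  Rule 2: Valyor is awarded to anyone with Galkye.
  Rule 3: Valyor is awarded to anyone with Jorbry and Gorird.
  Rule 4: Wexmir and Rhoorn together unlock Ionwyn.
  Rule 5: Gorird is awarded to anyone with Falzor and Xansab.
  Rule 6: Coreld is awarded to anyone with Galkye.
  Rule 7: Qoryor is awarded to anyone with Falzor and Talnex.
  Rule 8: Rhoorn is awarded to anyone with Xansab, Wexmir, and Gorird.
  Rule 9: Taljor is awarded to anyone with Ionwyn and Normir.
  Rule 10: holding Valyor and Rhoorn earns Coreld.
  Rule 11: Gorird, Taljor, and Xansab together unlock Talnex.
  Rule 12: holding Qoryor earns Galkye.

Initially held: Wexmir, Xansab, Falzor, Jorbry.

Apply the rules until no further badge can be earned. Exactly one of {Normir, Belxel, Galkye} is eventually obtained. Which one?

With Falzor and Xansab, Gorird is earned (Rule 5).
With Xansab, Wexmir, and Gorird, Rhoorn is earned (Rule 8).
With Wexmir and Rhoorn, Ionwyn is earned (Rule 4).
With Ionwyn and Gorird, Belxel is earned (Rule 1).
No rule produces Normir, and it is not given. Galkye would need Qoryor (Rule 12), but Qoryor is never earned.

Belxel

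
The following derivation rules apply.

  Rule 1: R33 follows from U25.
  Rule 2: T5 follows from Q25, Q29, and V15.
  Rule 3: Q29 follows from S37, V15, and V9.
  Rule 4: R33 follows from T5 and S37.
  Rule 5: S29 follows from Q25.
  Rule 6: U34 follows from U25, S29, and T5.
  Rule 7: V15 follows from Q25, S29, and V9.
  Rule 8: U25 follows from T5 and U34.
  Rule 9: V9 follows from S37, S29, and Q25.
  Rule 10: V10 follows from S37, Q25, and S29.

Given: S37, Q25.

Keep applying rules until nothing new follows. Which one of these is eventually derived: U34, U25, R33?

From Q25, Rule 5 gives S29.
S37, S29, and Q25 hold, so V9 follows (Rule 9).
From Q25, S29, and V9, Rule 7 gives V15.
S37, V15, and V9 hold, so Q29 follows (Rule 3).
Q25, Q29, and V15 hold, so T5 follows (Rule 2).
From T5 and S37, Rule 4 gives R33.
U34 would need U25, S29, and T5 (Rule 6), but U25 is never established. U25 would need T5 and U34 (Rule 8), but U34 is never established.

R33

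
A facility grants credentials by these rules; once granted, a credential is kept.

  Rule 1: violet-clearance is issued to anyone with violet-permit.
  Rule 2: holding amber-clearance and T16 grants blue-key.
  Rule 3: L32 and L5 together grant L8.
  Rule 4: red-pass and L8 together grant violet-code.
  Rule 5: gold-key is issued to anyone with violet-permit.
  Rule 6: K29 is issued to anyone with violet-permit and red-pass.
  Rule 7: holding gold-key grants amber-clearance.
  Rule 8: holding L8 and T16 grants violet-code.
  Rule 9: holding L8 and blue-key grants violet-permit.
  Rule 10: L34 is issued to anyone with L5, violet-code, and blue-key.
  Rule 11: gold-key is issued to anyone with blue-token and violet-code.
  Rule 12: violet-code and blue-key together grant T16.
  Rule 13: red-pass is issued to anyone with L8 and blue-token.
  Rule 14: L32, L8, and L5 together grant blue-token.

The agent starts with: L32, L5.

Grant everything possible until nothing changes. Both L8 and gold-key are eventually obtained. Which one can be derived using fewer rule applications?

L8

L8: Holding L32 and L5 grants L8 (Rule 3). [1 rule application]
gold-key: Holding L32 and L5 grants L8 (Rule 3). Holding L32, L8, and L5 grants blue-token (Rule 14). Holding L8 and blue-token grants red-pass (Rule 13). Holding red-pass and L8 grants violet-code (Rule 4). Holding blue-token and violet-code grants gold-key (Rule 11). [5 rule applications]
L8 needs fewer.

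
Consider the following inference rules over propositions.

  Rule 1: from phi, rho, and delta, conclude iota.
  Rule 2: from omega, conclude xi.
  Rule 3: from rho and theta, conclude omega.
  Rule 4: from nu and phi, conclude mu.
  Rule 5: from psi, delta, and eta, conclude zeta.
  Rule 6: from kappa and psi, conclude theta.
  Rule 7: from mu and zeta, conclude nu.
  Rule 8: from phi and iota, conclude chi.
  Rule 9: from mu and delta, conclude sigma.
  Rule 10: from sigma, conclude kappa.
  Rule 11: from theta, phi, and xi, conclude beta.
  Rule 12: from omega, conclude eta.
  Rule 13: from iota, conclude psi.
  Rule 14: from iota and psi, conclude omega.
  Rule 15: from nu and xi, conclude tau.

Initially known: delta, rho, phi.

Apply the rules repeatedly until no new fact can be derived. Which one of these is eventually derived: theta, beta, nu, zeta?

phi, rho, and delta hold, so iota follows (Rule 1).
From iota, Rule 13 gives psi.
From iota and psi, Rule 14 gives omega.
omega holds, so eta follows (Rule 12).
psi, delta, and eta hold, so zeta follows (Rule 5).
theta would need kappa and psi (Rule 6), but kappa is never established. beta would need theta, phi, and xi (Rule 11), but theta is never established. nu would need mu and zeta (Rule 7), but mu is never established.

zeta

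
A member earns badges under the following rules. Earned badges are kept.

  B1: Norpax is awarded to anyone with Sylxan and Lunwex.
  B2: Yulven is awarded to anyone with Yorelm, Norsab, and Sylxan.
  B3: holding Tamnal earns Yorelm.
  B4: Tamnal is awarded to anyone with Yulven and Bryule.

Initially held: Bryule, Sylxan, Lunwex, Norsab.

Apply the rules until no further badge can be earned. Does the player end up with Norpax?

With Sylxan and Lunwex, Norpax is earned (B1).

Yes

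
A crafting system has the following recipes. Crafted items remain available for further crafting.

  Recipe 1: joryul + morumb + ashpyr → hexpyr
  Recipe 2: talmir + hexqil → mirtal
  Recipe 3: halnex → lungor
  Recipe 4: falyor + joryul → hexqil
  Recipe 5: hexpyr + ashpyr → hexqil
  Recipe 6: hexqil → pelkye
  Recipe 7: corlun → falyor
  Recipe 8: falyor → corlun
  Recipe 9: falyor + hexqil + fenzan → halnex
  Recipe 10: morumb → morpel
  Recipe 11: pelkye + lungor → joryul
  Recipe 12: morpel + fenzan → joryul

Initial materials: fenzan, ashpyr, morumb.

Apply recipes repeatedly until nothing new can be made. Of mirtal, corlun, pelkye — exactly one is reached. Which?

pelkye

Using Recipe 10, morumb makes morpel.
morpel + fenzan → joryul (Recipe 12).
joryul + morumb + ashpyr → hexpyr (Recipe 1).
hexpyr + ashpyr → hexqil (Recipe 5).
Using Recipe 6, hexqil makes pelkye.
mirtal would need talmir and hexqil (Recipe 2), but talmir is never obtained. corlun would need falyor (Recipe 8), but falyor is never obtained.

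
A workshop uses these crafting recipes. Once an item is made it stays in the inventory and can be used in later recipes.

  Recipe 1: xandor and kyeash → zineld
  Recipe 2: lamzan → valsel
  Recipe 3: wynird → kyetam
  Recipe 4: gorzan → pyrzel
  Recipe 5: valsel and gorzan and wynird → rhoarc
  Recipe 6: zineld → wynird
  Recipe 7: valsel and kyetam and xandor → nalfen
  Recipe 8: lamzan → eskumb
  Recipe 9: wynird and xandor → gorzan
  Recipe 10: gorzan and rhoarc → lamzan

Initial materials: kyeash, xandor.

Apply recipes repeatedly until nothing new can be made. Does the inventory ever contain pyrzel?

Yes

Using Recipe 1, xandor and kyeash make zineld.
zineld → wynird (Recipe 6).
wynird and xandor → gorzan (Recipe 9).
gorzan → pyrzel (Recipe 4).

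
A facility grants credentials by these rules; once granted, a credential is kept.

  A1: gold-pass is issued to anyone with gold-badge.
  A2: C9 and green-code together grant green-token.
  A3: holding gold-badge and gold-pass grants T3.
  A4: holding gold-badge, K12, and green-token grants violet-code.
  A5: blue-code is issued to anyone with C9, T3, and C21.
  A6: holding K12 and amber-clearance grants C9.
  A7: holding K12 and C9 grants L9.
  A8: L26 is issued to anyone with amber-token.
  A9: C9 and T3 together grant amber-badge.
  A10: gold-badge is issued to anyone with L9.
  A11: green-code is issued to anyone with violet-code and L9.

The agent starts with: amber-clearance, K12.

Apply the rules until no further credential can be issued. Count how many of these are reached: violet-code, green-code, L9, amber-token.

Holding K12 and amber-clearance grants C9 (A6).
Holding K12 and C9 grants L9 (A7).
violet-code would need gold-badge, K12, and green-token (A4), but green-token is never granted.
green-code would need violet-code and L9 (A11), but violet-code is never granted.
L9: reached.
No rule produces amber-token, and it is not given.
Reached: L9 — 1 of the 4.

1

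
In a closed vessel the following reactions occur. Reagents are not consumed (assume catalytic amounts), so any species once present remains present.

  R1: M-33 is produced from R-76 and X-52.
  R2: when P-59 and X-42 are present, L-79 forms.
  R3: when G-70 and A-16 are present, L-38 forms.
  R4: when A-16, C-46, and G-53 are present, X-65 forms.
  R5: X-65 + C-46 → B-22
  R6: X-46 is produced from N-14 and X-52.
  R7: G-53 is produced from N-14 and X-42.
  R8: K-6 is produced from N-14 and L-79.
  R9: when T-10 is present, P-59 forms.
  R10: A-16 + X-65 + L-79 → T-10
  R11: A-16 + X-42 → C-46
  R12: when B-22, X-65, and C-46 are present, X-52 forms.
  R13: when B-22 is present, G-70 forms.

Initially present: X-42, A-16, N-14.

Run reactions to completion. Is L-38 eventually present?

Yes

N-14 and X-42 present → G-53 forms (R7).
A-16 and X-42 present → C-46 forms (R11).
A-16, C-46, and G-53 present → X-65 forms (R4).
X-65 and C-46 present → B-22 forms (R5).
B-22 present → G-70 forms (R13).
G-70 and A-16 present → L-38 forms (R3).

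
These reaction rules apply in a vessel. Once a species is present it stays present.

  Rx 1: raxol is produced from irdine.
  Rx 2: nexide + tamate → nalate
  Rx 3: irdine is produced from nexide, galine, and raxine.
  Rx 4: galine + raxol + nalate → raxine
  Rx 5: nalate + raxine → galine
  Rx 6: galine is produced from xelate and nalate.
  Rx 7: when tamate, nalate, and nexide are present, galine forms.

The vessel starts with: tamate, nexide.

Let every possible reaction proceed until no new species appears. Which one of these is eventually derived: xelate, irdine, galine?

nexide and tamate present → nalate forms (Rx 2).
tamate, nalate, and nexide present → galine forms (Rx 7).
No rule produces xelate, and it is not given. irdine would need nexide, galine, and raxine (Rx 3), but raxine never forms.

galine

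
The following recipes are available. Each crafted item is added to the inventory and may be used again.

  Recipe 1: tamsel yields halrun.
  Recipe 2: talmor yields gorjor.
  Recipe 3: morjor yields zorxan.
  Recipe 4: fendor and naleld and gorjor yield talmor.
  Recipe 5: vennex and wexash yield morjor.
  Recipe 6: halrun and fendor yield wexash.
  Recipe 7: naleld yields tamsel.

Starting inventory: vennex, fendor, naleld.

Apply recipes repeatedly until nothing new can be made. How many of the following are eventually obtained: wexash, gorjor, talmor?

1

Using Recipe 7, naleld makes tamsel.
tamsel → halrun (Recipe 1).
Using Recipe 6, halrun and fendor make wexash.
wexash: reached.
gorjor would need talmor (Recipe 2), but talmor is never obtained.
talmor would need fendor, naleld, and gorjor (Recipe 4), but gorjor is never obtained.
Reached: wexash — 1 of the 3.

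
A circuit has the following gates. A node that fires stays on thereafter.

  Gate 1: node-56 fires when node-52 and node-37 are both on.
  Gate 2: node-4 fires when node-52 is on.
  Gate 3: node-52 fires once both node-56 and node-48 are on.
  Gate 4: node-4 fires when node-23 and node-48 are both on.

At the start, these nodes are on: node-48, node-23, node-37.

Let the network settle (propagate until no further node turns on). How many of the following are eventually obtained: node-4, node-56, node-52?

node-23 and node-48 are on, so node-4 fires (Gate 4).
node-4: reached.
node-56 would need node-52 and node-37 (Gate 1), but node-52 never turns on.
node-52 would need node-56 and node-48 (Gate 3), but node-56 never turns on.
Reached: node-4 — 1 of the 3.

1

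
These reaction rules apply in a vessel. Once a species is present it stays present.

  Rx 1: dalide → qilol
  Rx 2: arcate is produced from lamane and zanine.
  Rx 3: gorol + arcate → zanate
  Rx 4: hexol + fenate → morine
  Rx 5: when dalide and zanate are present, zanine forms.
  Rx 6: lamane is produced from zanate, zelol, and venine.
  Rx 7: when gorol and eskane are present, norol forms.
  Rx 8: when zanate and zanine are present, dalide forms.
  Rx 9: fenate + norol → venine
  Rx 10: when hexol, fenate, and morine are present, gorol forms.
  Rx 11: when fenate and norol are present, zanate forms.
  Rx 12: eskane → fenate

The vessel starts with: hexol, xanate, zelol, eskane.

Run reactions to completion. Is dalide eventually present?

No

dalide would need zanate and zanine (Rx 8), but zanine never forms.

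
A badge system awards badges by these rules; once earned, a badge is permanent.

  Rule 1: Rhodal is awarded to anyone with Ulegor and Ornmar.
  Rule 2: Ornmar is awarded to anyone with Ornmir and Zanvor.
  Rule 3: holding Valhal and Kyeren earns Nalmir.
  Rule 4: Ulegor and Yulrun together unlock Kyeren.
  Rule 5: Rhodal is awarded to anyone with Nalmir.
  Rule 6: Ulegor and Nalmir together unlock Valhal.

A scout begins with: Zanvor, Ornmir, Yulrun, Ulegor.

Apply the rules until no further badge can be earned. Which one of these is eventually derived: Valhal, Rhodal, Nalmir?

Rhodal

With Ornmir and Zanvor, Ornmar is earned (Rule 2).
With Ulegor and Ornmar, Rhodal is earned (Rule 1).
Nalmir would need Valhal and Kyeren (Rule 3), but Valhal is never earned. Valhal would need Ulegor and Nalmir (Rule 6), but Nalmir is never earned.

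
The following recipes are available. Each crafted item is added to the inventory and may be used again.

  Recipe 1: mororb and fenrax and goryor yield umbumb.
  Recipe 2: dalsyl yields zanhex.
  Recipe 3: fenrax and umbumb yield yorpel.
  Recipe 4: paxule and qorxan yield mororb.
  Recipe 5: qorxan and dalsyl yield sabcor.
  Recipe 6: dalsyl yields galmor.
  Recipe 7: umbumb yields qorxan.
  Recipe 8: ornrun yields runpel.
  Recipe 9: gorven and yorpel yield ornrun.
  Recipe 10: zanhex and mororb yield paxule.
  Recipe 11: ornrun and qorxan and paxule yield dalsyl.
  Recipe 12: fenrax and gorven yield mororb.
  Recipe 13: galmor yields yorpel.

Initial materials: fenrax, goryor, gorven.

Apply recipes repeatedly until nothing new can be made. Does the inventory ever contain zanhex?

zanhex would need dalsyl (Recipe 2), but dalsyl is never obtained.

No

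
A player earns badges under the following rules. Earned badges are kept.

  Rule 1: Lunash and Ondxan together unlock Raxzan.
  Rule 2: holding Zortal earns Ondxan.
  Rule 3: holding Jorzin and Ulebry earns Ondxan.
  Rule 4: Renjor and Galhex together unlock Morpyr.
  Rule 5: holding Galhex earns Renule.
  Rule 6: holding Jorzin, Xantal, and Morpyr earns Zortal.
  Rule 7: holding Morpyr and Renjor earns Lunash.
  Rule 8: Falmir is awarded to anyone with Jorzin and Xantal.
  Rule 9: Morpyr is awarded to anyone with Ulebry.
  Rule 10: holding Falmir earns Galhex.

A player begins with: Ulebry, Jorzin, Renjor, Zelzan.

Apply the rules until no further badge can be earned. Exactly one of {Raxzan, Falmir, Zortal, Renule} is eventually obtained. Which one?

Raxzan

With Ulebry, Morpyr is earned (Rule 9).
With Jorzin and Ulebry, Ondxan is earned (Rule 3).
With Morpyr and Renjor, Lunash is earned (Rule 7).
With Lunash and Ondxan, Raxzan is earned (Rule 1).
Renule would need Galhex (Rule 5), but Galhex is never earned. Zortal would need Jorzin, Xantal, and Morpyr (Rule 6), but Xantal is never earned. Falmir would need Jorzin and Xantal (Rule 8), but Xantal is never earned.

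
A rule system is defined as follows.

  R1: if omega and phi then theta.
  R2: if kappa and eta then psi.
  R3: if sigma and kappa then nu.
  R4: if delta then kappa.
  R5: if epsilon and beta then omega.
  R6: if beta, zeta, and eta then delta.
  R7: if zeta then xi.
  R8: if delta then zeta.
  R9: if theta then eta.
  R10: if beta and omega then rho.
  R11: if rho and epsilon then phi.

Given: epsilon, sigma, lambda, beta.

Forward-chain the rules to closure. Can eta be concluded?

Yes

From epsilon and beta, R5 gives omega.
From beta and omega, R10 gives rho.
rho and epsilon hold, so phi follows (R11).
omega and phi hold, so theta follows (R1).
theta holds, so eta follows (R9).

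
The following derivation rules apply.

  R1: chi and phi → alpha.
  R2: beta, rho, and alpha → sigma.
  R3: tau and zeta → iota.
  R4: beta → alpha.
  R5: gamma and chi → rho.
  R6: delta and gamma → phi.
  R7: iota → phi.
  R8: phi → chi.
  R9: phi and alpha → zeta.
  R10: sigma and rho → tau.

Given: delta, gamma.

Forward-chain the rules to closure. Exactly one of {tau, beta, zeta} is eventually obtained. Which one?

delta and gamma hold, so phi follows (R6).
From phi, R8 gives chi.
chi and phi hold, so alpha follows (R1).
phi and alpha hold, so zeta follows (R9).
tau would need sigma and rho (R10), but sigma is never established. No rule produces beta, and it is not given.

zeta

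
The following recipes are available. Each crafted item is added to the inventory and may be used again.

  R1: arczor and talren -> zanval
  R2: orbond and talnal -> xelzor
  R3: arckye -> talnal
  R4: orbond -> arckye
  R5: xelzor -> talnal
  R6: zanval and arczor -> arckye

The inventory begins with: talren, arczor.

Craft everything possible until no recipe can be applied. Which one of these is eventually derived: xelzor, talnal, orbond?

arczor and talren -> zanval (R1).
Using R6, zanval and arczor make arckye.
arckye -> talnal (R3).
No rule produces orbond, and it is not given. xelzor would need orbond and talnal (R2), but orbond is never obtained.

talnal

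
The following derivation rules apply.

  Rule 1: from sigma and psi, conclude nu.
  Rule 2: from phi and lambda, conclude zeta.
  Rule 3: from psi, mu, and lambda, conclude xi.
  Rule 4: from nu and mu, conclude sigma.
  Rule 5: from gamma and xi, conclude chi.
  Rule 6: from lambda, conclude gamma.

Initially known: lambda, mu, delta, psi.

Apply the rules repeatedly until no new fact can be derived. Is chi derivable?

Yes

lambda holds, so gamma follows (Rule 6).
psi, mu, and lambda hold, so xi follows (Rule 3).
From gamma and xi, Rule 5 gives chi.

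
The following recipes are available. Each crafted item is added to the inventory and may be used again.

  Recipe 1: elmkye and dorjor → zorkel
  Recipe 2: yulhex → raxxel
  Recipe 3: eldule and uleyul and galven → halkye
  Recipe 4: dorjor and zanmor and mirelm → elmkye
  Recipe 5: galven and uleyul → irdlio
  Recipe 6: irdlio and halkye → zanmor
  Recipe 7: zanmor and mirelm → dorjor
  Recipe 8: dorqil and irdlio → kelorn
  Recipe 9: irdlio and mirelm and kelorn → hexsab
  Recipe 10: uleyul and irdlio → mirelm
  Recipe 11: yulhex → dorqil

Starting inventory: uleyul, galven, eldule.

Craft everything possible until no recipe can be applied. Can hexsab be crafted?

No

hexsab would need irdlio, mirelm, and kelorn (Recipe 9), but kelorn is never obtained.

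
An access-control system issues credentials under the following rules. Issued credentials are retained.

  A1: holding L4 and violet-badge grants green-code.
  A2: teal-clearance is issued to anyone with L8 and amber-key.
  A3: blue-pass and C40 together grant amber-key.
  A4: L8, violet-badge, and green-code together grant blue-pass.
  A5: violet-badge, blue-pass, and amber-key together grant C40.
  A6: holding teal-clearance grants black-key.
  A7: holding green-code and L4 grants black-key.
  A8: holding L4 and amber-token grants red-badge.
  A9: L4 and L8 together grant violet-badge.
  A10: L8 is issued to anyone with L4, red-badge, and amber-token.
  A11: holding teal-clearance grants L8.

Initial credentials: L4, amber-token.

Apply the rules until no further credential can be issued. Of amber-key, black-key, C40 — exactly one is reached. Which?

Holding L4 and amber-token grants red-badge (A8).
Holding L4, red-badge, and amber-token grants L8 (A10).
Holding L4 and L8 grants violet-badge (A9).
Holding L4 and violet-badge grants green-code (A1).
Holding green-code and L4 grants black-key (A7).
amber-key would need blue-pass and C40 (A3), but C40 is never granted. C40 would need violet-badge, blue-pass, and amber-key (A5), but amber-key is never granted.

black-key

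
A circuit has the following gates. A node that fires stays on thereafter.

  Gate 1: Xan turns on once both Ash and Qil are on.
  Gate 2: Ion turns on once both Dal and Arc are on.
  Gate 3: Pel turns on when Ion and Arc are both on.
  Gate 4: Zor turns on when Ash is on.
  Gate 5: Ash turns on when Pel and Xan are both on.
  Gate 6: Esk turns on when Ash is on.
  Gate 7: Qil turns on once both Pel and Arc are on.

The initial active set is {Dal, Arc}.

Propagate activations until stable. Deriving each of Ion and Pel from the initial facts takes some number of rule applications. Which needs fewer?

Ion

Ion: Gate 2: Dal and Arc on → Ion on. [1 rule application]
Pel: Dal and Arc are on, so Ion turns on (Gate 2). Gate 3: Ion and Arc on → Pel on. [2 rule applications]
Ion needs fewer.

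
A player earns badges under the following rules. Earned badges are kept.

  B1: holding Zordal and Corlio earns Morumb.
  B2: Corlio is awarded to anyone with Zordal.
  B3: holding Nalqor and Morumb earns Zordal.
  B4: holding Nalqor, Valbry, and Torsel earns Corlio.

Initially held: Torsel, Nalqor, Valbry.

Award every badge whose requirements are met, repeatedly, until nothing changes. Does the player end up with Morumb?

No

Morumb would need Zordal and Corlio (B1), but Zordal is never earned.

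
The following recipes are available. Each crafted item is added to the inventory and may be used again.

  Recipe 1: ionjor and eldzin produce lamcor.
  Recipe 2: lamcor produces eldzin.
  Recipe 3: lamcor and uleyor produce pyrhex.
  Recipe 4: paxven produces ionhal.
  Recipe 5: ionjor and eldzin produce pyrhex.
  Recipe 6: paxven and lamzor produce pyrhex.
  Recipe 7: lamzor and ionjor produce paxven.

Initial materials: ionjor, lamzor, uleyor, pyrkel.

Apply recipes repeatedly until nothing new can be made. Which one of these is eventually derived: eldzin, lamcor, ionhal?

Using Recipe 7, lamzor and ionjor make paxven.
Using Recipe 4, paxven makes ionhal.
eldzin would need lamcor (Recipe 2), but lamcor is never obtained. lamcor would need ionjor and eldzin (Recipe 1), but eldzin is never obtained.

ionhal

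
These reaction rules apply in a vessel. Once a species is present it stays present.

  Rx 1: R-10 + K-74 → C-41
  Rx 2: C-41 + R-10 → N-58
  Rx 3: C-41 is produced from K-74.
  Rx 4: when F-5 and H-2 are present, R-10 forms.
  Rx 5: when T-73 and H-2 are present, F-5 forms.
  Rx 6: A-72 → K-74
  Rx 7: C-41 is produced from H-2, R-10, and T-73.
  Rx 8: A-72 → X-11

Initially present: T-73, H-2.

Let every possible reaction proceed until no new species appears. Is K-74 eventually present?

K-74 would need A-72 (Rx 6), but A-72 never forms.

No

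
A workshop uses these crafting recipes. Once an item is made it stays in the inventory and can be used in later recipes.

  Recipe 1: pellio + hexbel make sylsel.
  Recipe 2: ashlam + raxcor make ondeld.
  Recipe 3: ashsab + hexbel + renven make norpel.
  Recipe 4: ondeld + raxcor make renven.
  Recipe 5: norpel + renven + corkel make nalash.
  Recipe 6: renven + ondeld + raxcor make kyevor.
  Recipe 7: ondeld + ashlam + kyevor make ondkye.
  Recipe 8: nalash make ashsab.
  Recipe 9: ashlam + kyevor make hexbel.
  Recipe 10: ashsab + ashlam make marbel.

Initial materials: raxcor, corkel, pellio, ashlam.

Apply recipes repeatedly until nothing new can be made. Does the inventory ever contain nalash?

nalash would need norpel, renven, and corkel (Recipe 5), but norpel is never obtained.

No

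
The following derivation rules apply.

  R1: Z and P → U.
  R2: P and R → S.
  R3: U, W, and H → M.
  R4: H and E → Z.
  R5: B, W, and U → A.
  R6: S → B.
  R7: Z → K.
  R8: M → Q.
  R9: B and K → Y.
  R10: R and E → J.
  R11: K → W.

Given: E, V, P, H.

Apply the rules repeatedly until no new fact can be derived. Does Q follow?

From H and E, R4 gives Z.
Z and P hold, so U follows (R1).
From Z, R7 gives K.
From K, R11 gives W.
From U, W, and H, R3 gives M.
From M, R8 gives Q.

Yes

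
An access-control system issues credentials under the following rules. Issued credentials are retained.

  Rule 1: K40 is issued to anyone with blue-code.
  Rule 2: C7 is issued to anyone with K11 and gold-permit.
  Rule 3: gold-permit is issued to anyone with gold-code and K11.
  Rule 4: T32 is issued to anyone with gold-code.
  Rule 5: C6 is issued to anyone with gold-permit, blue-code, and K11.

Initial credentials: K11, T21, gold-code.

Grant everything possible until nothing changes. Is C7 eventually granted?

Yes

Holding gold-code and K11 grants gold-permit (Rule 3).
Holding K11 and gold-permit grants C7 (Rule 2).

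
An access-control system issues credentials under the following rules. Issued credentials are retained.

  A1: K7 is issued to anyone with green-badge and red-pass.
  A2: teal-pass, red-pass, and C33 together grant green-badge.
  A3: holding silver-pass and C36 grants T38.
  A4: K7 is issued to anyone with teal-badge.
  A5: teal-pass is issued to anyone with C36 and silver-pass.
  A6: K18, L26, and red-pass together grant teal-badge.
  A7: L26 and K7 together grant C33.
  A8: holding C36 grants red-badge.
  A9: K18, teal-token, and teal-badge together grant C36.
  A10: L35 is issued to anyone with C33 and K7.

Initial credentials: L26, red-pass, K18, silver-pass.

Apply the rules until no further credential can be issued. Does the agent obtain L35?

Yes

Holding K18, L26, and red-pass grants teal-badge (A6).
Holding teal-badge grants K7 (A4).
Holding L26 and K7 grants C33 (A7).
Holding C33 and K7 grants L35 (A10).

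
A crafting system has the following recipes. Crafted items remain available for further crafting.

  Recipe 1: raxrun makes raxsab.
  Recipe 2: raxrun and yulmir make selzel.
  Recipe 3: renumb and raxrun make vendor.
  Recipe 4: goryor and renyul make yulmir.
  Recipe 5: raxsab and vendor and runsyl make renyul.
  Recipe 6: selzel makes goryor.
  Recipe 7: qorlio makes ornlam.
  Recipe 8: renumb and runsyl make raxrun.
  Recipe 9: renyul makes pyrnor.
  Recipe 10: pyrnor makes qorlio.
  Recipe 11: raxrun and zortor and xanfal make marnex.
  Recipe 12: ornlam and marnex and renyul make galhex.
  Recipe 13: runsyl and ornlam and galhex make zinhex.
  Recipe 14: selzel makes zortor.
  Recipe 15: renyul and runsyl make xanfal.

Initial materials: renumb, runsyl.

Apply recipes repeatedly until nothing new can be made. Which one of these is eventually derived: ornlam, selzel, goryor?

Using Recipe 8, renumb and runsyl make raxrun.
Using Recipe 3, renumb and raxrun make vendor.
raxrun → raxsab (Recipe 1).
Using Recipe 5, raxsab, vendor, and runsyl make renyul.
renyul → pyrnor (Recipe 9).
Using Recipe 10, pyrnor makes qorlio.
qorlio → ornlam (Recipe 7).
selzel would need raxrun and yulmir (Recipe 2), but yulmir is never obtained. goryor would need selzel (Recipe 6), but selzel is never obtained.

ornlam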